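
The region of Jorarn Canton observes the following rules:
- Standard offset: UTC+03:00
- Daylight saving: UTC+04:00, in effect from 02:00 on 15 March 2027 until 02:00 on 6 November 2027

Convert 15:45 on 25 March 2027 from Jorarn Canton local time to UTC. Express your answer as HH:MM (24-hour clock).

25 March 2027 falls between 15 March and 6 November, so daylight saving is in effect and Jorarn Canton is at UTC+04:00.
15:45 local − 4h = 11:45 UTC.

11:45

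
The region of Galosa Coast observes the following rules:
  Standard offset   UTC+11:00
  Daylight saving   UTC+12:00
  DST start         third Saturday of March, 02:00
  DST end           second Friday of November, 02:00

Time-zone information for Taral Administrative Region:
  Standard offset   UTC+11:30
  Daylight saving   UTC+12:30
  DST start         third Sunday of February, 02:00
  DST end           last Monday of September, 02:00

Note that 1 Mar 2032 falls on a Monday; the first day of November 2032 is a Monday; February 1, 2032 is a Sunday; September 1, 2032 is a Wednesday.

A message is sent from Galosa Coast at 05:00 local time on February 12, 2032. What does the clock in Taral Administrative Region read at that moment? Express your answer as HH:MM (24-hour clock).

1 March 2032 is a Monday, so the first Saturday is March 6 and the third is March 20.
1 November 2032 is a Monday, so the first Friday is November 5 and the second is November 12.
February 12, 2032 does not fall between 20 March and 12 November, so daylight saving is not in effect and Galosa Coast is at UTC+11:00.
05:00 Galosa Coast − 11h = 18:00 UTC (rolling into the previous day, 11 February 2032).
1 February 2032 is a Sunday, so the first Sunday is February 1 and the third is February 15.
1 September 2032 is a Wednesday, so Mondays fall on 6, 13, 20, 27; the last is September 27.
At the standard offset (UTC+11:30), 18:00 UTC + 11h30m = 05:30 Taral Administrative Region standard time (rolling into the next day, 12 February 2032).
Daylight saving runs 15 February – 27 September; the standard-time date in Taral Administrative Region, February 12, 2032, is outside that window, so Taral Administrative Region is on standard time at UTC+11:30.
18:00 UTC + 11h30m = 05:30 Taral Administrative Region (rolling into the next day, 12 February 2032).

05:30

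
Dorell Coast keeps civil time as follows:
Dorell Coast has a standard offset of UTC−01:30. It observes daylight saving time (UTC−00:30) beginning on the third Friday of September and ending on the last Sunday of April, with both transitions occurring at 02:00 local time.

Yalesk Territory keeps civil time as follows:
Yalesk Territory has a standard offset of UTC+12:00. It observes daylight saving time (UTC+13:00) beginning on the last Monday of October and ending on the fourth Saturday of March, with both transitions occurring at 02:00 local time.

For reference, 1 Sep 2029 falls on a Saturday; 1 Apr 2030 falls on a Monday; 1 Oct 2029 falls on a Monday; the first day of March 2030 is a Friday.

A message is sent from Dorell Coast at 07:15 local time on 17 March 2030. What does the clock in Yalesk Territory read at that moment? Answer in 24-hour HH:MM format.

20:45

1 September 2029 is a Saturday, so the first Friday is September 7 and the third is September 21.
1 April 2030 is a Monday, so Sundays fall on 7, 14, 21, 28; the last is April 28.
Daylight saving runs 21 September 2029 – 28 April 2030; 17 March 2030 is inside that window, so Dorell Coast is at UTC−00:30.
07:15 Dorell Coast + 0h30m = 07:45 UTC.
1 October 2029 is a Monday, so Mondays fall on 1, 8, 15, 22, 29; the last is October 29.
1 March 2030 is a Friday, so the first Saturday is March 2 and the fourth is March 23.
At the standard offset (UTC+12:00), 07:45 UTC + 12h = 19:45 Yalesk Territory standard time.
Daylight saving runs 29 October 2029 – 23 March 2030; the standard-time date in Yalesk Territory, 17 March 2030, is inside that window, so Yalesk Territory is at UTC+13:00.
07:45 UTC + 13h = 20:45 Yalesk Territory.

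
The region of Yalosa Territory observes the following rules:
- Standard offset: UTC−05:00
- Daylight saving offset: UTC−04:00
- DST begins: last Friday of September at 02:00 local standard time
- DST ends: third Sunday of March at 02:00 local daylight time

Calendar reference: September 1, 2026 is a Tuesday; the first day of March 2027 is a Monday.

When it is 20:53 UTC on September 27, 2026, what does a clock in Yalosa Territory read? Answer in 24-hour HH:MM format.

1 September 2026 is a Tuesday, so Fridays fall on 4, 11, 18, 25; the last is September 25.
1 March 2027 is a Monday, so the first Sunday is March 7 and the third is March 21.
At the standard offset (UTC−05:00), 20:53 UTC − 5h = 15:53 Yalosa Territory standard time.
Daylight saving runs 25 September 2026 – 21 March 2027; the standard-time date in Yalosa Territory, September 27, 2026, is inside that window, so Yalosa Territory is at UTC−04:00.
20:53 UTC − 4h = 16:53 local.

16:53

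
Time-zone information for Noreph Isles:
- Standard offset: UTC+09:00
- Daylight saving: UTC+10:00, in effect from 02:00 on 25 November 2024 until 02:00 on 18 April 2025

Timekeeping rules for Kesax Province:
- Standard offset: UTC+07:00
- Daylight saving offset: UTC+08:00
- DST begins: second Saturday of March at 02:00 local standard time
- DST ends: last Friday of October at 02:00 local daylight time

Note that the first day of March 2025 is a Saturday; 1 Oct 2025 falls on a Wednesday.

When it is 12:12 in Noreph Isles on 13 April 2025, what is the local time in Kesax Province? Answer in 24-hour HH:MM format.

13 April 2025 lies within the daylight-saving period (25 November 2024 – 18 April 2025), so Noreph Isles is on daylight time, UTC+10:00.
12:12 Noreph Isles − 10h = 02:12 UTC.
1 March 2025 is a Saturday, so the first Saturday is March 1 and the second is March 8.
1 October 2025 is a Wednesday, so Fridays fall on 3, 10, 17, 24, 31; the last is October 31.
At the standard offset (UTC+07:00), 02:12 UTC + 7h = 09:12 Kesax Province standard time.
The standard-time date in Kesax Province, 13 April 2025, falls between 8 March and 31 October, so daylight saving is in effect and Kesax Province is at UTC+08:00.
02:12 UTC + 8h = 10:12 Kesax Province.

10:12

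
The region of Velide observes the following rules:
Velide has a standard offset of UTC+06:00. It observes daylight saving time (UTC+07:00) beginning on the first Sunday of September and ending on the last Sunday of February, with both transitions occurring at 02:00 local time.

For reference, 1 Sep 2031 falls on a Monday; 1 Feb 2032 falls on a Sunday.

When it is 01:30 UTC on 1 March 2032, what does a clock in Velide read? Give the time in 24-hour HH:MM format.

07:30

1 September 2031 is a Monday, so the first Sunday is September 7.
1 February 2032 is a Sunday, so Sundays fall on 1, 8, 15, 22, 29; the last is February 29.
At the standard offset (UTC+06:00), 01:30 UTC + 6h = 07:30 Velide standard time.
The standard-time date in Velide, 1 March 2032, is outside the daylight-saving period (7 September 2031 – 29 February 2032), so Velide is on standard time, UTC+06:00.
01:30 UTC + 6h = 07:30 local.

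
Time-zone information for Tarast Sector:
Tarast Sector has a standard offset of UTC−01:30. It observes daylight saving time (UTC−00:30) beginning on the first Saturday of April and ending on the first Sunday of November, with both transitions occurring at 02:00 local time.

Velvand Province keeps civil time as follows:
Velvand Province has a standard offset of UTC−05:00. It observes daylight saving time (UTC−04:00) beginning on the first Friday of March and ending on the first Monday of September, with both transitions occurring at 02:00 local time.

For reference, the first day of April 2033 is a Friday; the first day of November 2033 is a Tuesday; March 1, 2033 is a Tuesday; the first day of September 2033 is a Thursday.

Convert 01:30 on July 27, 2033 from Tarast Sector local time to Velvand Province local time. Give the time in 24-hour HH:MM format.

22:00

1 April 2033 is a Friday, so the first Saturday is April 2.
1 November 2033 is a Tuesday, so the first Sunday is November 6.
July 27, 2033 lies within the daylight-saving period (2 April – 6 November), so Tarast Sector is on daylight time, UTC−00:30.
01:30 Tarast Sector + 0h30m = 02:00 UTC.
1 March 2033 is a Tuesday, so the first Friday is March 4.
1 September 2033 is a Thursday, so the first Monday is September 5.
At the standard offset (UTC−05:00), 02:00 UTC − 5h = 21:00 Velvand Province standard time (rolling into the previous day, 26 July 2033).
The standard-time date in Velvand Province, July 26, 2033, falls between 4 March and 5 September, so daylight saving is in effect and Velvand Province is at UTC−04:00.
02:00 UTC − 4h = 22:00 Velvand Province (rolling into the previous day, 26 July 2033).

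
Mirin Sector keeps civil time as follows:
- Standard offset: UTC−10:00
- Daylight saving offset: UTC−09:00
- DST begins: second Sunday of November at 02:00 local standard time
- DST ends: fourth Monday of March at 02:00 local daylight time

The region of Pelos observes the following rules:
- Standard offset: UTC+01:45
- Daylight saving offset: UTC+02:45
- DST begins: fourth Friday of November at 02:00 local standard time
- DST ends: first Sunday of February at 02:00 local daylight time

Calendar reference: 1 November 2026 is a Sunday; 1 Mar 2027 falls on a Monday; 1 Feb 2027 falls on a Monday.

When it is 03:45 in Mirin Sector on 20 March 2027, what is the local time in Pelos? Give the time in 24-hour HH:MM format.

14:30

1 November 2026 is a Sunday, so the first Sunday is November 1 and the second is November 8.
1 March 2027 is a Monday, so the first Monday is March 1 and the fourth is March 22.
20 March 2027 falls between 8 November 2026 and 22 March 2027, so daylight saving is in effect and Mirin Sector is at UTC−09:00.
03:45 Mirin Sector + 9h = 12:45 UTC.
1 November 2026 is a Sunday, so the first Friday is November 6 and the fourth is November 27.
1 February 2027 is a Monday, so the first Sunday is February 7.
At the standard offset (UTC+01:45), 12:45 UTC + 1h45m = 14:30 Pelos standard time.
The standard-time date in Pelos, 20 March 2027, does not fall between 27 November 2026 and 7 February 2027, so daylight saving is not in effect and Pelos is at UTC+01:45.
12:45 UTC + 1h45m = 14:30 Pelos.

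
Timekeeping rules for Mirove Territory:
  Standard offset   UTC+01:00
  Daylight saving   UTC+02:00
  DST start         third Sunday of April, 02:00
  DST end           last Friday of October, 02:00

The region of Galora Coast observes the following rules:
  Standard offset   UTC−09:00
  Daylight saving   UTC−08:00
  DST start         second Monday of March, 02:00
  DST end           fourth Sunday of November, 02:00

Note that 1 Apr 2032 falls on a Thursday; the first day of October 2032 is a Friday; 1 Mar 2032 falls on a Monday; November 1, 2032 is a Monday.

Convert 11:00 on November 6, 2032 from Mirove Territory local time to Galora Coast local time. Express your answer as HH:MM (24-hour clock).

02:00

1 April 2032 is a Thursday, so the first Sunday is April 4 and the third is April 18.
1 October 2032 is a Friday, so Fridays fall on 1, 8, 15, 22, 29; the last is October 29.
November 6, 2032 is outside the daylight-saving period (18 April – 29 October), so Mirove Territory is on standard time, UTC+01:00.
11:00 Mirove Territory − 1h = 10:00 UTC.
1 March 2032 is a Monday, so the first Monday is March 1 and the second is March 8.
1 November 2032 is a Monday, so the first Sunday is November 7 and the fourth is November 28.
At the standard offset (UTC−09:00), 10:00 UTC − 9h = 01:00 Galora Coast standard time.
Daylight saving runs 8 March – 28 November; the standard-time date in Galora Coast, November 6, 2032, is inside that window, so Galora Coast is at UTC−08:00.
10:00 UTC − 8h = 02:00 Galora Coast.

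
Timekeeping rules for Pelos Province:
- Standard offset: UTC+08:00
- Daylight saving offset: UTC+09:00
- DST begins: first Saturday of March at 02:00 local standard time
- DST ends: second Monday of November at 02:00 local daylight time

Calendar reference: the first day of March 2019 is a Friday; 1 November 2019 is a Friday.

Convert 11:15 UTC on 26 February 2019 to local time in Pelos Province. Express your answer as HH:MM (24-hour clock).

19:15

1 March 2019 is a Friday, so the first Saturday is March 2.
1 November 2019 is a Friday, so the first Monday is November 4 and the second is November 11.
At the standard offset (UTC+08:00), 11:15 UTC + 8h = 19:15 Pelos Province standard time.
Daylight saving runs 2 March – 11 November; the standard-time date in Pelos Province, 26 February 2019, is outside that window, so Pelos Province is on standard time at UTC+08:00.
11:15 UTC + 8h = 19:15 local.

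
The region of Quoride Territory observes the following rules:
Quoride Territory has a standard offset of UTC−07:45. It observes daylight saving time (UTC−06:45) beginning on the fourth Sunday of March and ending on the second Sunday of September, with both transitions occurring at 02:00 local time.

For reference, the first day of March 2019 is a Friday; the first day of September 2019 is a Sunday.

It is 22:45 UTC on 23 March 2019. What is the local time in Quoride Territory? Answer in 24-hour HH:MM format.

1 March 2019 is a Friday, so the first Sunday is March 3 and the fourth is March 24.
1 September 2019 is a Sunday, so the first Sunday is September 1 and the second is September 8.
At the standard offset (UTC−07:45), 22:45 UTC − 7h45m = 15:00 Quoride Territory standard time.
The standard-time date in Quoride Territory, 23 March 2019, is outside the daylight-saving period (24 March – 8 September), so Quoride Territory is on standard time, UTC−07:45.
22:45 UTC − 7h45m = 15:00 local.

15:00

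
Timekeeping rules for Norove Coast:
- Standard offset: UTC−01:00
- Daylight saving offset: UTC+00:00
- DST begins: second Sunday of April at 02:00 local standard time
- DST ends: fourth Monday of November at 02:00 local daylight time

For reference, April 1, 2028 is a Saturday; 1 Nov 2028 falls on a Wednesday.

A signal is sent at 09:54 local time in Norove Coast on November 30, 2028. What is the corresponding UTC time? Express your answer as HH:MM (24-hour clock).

10:54

1 April 2028 is a Saturday, so the first Sunday is April 2 and the second is April 9.
1 November 2028 is a Wednesday, so the first Monday is November 6 and the fourth is November 27.
November 30, 2028 does not fall between 9 April and 27 November, so daylight saving is not in effect and Norove Coast is at UTC−01:00.
09:54 local + 1h = 10:54 UTC.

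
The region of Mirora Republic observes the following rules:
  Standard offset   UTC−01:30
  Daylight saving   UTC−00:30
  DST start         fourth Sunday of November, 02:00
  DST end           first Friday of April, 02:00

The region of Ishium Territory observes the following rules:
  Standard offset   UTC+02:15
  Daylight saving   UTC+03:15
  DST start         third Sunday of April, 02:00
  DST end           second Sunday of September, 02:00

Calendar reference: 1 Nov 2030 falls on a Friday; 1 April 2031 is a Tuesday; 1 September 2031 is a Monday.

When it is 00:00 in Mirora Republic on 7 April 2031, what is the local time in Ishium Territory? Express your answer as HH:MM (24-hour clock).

03:45

1 November 2030 is a Friday, so the first Sunday is November 3 and the fourth is November 24.
1 April 2031 is a Tuesday, so the first Friday is April 4.
Daylight saving runs 24 November 2030 – 4 April 2031; 7 April 2031 is outside that window, so Mirora Republic is on standard time at UTC−01:30.
00:00 Mirora Republic + 1h30m = 01:30 UTC.
1 April 2031 is a Tuesday, so the first Sunday is April 6 and the third is April 20.
1 September 2031 is a Monday, so the first Sunday is September 7 and the second is September 14.
At the standard offset (UTC+02:15), 01:30 UTC + 2h15m = 03:45 Ishium Territory standard time.
The standard-time date in Ishium Territory, 7 April 2031, is outside the daylight-saving period (20 April – 14 September), so Ishium Territory is on standard time, UTC+02:15.
01:30 UTC + 2h15m = 03:45 Ishium Territory.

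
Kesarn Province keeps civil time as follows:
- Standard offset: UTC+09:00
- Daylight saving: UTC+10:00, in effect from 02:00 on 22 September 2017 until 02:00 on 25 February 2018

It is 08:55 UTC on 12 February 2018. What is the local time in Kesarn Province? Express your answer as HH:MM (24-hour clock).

At the standard offset (UTC+09:00), 08:55 UTC + 9h = 17:55 Kesarn Province standard time.
The standard-time date in Kesarn Province, 12 February 2018, falls between 22 September 2017 and 25 February 2018, so daylight saving is in effect and Kesarn Province is at UTC+10:00.
08:55 UTC + 10h = 18:55 local.

18:55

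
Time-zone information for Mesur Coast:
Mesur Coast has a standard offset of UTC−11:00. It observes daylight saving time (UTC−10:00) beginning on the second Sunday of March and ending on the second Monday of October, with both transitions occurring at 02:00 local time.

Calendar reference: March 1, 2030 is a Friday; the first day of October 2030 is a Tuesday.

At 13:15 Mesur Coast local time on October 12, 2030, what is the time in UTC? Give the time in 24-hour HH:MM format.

1 March 2030 is a Friday, so the first Sunday is March 3 and the second is March 10.
1 October 2030 is a Tuesday, so the first Monday is October 7 and the second is October 14.
October 12, 2030 falls between 10 March and 14 October, so daylight saving is in effect and Mesur Coast is at UTC−10:00.
13:15 local + 10h = 23:15 UTC.

23:15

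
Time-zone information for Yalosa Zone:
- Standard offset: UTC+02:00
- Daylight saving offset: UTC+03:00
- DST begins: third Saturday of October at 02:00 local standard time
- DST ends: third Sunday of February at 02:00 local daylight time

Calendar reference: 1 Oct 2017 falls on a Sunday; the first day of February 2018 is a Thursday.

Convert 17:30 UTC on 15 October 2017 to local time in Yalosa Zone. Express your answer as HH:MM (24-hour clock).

1 October 2017 is a Sunday, so the first Saturday is October 7 and the third is October 21.
1 February 2018 is a Thursday, so the first Sunday is February 4 and the third is February 18.
At the standard offset (UTC+02:00), 17:30 UTC + 2h = 19:30 Yalosa Zone standard time.
The standard-time date in Yalosa Zone, 15 October 2017, does not fall between 21 October 2017 and 18 February 2018, so daylight saving is not in effect and Yalosa Zone is at UTC+02:00.
17:30 UTC + 2h = 19:30 local.

19:30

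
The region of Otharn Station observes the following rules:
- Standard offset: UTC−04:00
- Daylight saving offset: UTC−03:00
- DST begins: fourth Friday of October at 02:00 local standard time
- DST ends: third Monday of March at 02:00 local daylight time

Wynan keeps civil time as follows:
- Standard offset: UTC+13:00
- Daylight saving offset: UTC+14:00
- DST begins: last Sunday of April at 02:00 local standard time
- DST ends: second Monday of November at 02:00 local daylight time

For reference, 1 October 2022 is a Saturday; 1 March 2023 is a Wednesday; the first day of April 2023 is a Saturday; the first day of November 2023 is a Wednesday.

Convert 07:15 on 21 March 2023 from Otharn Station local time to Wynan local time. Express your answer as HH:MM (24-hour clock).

1 October 2022 is a Saturday, so the first Friday is October 7 and the fourth is October 28.
1 March 2023 is a Wednesday, so the first Monday is March 6 and the third is March 20.
21 March 2023 is outside the daylight-saving period (28 October 2022 – 20 March 2023), so Otharn Station is on standard time, UTC−04:00.
07:15 Otharn Station + 4h = 11:15 UTC.
1 April 2023 is a Saturday, so Sundays fall on 2, 9, 16, 23, 30; the last is April 30.
1 November 2023 is a Wednesday, so the first Monday is November 6 and the second is November 13.
At the standard offset (UTC+13:00), 11:15 UTC + 13h = 00:15 Wynan standard time (rolling into the next day, 22 March 2023).
The standard-time date in Wynan, 22 March 2023, is outside the daylight-saving period (30 April – 13 November), so Wynan is on standard time, UTC+13:00.
11:15 UTC + 13h = 00:15 Wynan (rolling into the next day, 22 March 2023).

00:15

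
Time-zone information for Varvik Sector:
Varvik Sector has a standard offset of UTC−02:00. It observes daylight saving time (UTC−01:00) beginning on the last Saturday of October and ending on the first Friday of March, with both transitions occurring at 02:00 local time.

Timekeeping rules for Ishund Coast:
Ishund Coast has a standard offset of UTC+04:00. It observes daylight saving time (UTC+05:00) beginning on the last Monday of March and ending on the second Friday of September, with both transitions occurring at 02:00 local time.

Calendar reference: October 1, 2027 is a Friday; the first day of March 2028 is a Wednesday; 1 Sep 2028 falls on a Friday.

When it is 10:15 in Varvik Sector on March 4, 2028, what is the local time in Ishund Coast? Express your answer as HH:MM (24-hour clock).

1 October 2027 is a Friday, so Saturdays fall on 2, 9, 16, 23, 30; the last is October 30.
1 March 2028 is a Wednesday, so the first Friday is March 3.
Daylight saving runs 30 October 2027 – 3 March 2028; March 4, 2028 is outside that window, so Varvik Sector is on standard time at UTC−02:00.
10:15 Varvik Sector + 2h = 12:15 UTC.
1 March 2028 is a Wednesday, so Mondays fall on 6, 13, 20, 27; the last is March 27.
1 September 2028 is a Friday, so the first Friday is September 1 and the second is September 8.
At the standard offset (UTC+04:00), 12:15 UTC + 4h = 16:15 Ishund Coast standard time.
The standard-time date in Ishund Coast, March 4, 2028, is outside the daylight-saving period (27 March – 8 September), so Ishund Coast is on standard time, UTC+04:00.
12:15 UTC + 4h = 16:15 Ishund Coast.

16:15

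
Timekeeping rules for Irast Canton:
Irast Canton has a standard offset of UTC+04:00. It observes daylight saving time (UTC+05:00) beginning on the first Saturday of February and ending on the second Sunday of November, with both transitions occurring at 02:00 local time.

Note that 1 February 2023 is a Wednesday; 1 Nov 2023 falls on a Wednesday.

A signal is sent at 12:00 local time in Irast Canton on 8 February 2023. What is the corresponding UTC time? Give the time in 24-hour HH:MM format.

07:00

1 February 2023 is a Wednesday, so the first Saturday is February 4.
1 November 2023 is a Wednesday, so the first Sunday is November 5 and the second is November 12.
8 February 2023 falls between 4 February and 12 November, so daylight saving is in effect and Irast Canton is at UTC+05:00.
12:00 local − 5h = 07:00 UTC.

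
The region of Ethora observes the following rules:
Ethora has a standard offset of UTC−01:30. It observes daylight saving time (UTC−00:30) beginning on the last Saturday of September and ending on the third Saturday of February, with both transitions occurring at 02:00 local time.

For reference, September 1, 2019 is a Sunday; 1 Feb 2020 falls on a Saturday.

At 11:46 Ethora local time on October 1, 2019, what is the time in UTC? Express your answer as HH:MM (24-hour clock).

1 September 2019 is a Sunday, so Saturdays fall on 7, 14, 21, 28; the last is September 28.
1 February 2020 is a Saturday, so the first Saturday is February 1 and the third is February 15.
October 1, 2019 falls between 28 September 2019 and 15 February 2020, so daylight saving is in effect and Ethora is at UTC−00:30.
11:46 local + 0h30m = 12:16 UTC.

12:16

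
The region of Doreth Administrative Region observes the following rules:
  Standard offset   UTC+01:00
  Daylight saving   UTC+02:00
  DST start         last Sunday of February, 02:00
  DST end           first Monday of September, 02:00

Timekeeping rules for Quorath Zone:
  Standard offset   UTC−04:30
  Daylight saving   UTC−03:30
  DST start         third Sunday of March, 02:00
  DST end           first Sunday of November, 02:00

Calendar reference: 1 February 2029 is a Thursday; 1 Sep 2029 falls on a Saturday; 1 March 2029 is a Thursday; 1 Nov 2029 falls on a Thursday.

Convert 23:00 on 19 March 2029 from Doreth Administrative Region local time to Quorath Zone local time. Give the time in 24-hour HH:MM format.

17:30

1 February 2029 is a Thursday, so Sundays fall on 4, 11, 18, 25; the last is February 25.
1 September 2029 is a Saturday, so the first Monday is September 3.
19 March 2029 lies within the daylight-saving period (25 February – 3 September), so Doreth Administrative Region is on daylight time, UTC+02:00.
23:00 Doreth Administrative Region − 2h = 21:00 UTC.
1 March 2029 is a Thursday, so the first Sunday is March 4 and the third is March 18.
1 November 2029 is a Thursday, so the first Sunday is November 4.
At the standard offset (UTC−04:30), 21:00 UTC − 4h30m = 16:30 Quorath Zone standard time.
Daylight saving runs 18 March – 4 November; the standard-time date in Quorath Zone, 19 March 2029, is inside that window, so Quorath Zone is at UTC−03:30.
21:00 UTC − 3h30m = 17:30 Quorath Zone.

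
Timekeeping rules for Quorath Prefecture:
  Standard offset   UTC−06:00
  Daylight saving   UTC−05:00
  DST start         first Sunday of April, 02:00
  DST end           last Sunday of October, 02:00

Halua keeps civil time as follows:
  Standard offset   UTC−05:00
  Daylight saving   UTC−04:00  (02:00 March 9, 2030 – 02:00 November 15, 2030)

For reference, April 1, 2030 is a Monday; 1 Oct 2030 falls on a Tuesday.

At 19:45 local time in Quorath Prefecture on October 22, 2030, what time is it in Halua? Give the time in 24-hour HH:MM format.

1 April 2030 is a Monday, so the first Sunday is April 7.
1 October 2030 is a Tuesday, so Sundays fall on 6, 13, 20, 27; the last is October 27.
October 22, 2030 lies within the daylight-saving period (7 April – 27 October), so Quorath Prefecture is on daylight time, UTC−05:00.
19:45 Quorath Prefecture + 5h = 00:45 UTC (rolling into the next day, 23 October 2030).
At the standard offset (UTC−05:00), 00:45 UTC − 5h = 19:45 Halua standard time (rolling into the previous day, 22 October 2030).
The standard-time date in Halua, October 22, 2030, falls between 9 March and 15 November, so daylight saving is in effect and Halua is at UTC−04:00.
00:45 UTC − 4h = 20:45 Halua (rolling into the previous day, 22 October 2030).

20:45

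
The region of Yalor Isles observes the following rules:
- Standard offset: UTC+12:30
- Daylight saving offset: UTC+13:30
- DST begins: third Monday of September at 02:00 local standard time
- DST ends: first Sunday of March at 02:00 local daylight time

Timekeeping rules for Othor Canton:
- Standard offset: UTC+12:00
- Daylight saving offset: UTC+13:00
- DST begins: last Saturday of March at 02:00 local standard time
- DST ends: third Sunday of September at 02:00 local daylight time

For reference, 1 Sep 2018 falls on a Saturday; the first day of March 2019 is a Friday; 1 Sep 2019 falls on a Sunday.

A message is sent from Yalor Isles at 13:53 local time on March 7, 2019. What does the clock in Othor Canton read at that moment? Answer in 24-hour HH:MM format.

13:23

1 September 2018 is a Saturday, so the first Monday is September 3 and the third is September 17.
1 March 2019 is a Friday, so the first Sunday is March 3.
Daylight saving runs 17 September 2018 – 3 March 2019; March 7, 2019 is outside that window, so Yalor Isles is on standard time at UTC+12:30.
13:53 Yalor Isles − 12h30m = 01:23 UTC.
1 March 2019 is a Friday, so Saturdays fall on 2, 9, 16, 23, 30; the last is March 30.
1 September 2019 is a Sunday, so the first Sunday is September 1 and the third is September 15.
At the standard offset (UTC+12:00), 01:23 UTC + 12h = 13:23 Othor Canton standard time.
The standard-time date in Othor Canton, March 7, 2019, does not fall between 30 March and 15 September, so daylight saving is not in effect and Othor Canton is at UTC+12:00.
01:23 UTC + 12h = 13:23 Othor Canton.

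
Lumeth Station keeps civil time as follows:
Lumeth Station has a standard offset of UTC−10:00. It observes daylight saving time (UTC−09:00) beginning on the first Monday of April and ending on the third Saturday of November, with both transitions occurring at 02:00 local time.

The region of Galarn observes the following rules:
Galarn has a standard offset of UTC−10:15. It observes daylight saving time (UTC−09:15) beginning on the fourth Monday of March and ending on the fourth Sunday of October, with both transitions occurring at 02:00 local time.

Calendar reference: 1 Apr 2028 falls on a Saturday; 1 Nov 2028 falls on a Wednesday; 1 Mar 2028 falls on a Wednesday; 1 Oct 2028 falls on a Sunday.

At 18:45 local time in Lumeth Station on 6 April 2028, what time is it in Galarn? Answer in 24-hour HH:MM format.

1 April 2028 is a Saturday, so the first Monday is April 3.
1 November 2028 is a Wednesday, so the first Saturday is November 4 and the third is November 18.
6 April 2028 lies within the daylight-saving period (3 April – 18 November), so Lumeth Station is on daylight time, UTC−09:00.
18:45 Lumeth Station + 9h = 03:45 UTC (rolling into the next day, 7 April 2028).
1 March 2028 is a Wednesday, so the first Monday is March 6 and the fourth is March 27.
1 October 2028 is a Sunday, so the first Sunday is October 1 and the fourth is October 22.
At the standard offset (UTC−10:15), 03:45 UTC − 10h15m = 17:30 Galarn standard time (rolling into the previous day, 6 April 2028).
Daylight saving runs 27 March – 22 October; the standard-time date in Galarn, 6 April 2028, is inside that window, so Galarn is at UTC−09:15.
03:45 UTC − 9h15m = 18:30 Galarn (rolling into the previous day, 6 April 2028).

18:30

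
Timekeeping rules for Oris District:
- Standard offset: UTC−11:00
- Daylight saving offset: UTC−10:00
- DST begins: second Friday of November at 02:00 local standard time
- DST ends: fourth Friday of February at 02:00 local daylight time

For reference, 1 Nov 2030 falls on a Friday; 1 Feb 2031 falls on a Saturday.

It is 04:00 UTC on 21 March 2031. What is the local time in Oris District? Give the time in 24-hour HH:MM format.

1 November 2030 is a Friday, so the first Friday is November 1 and the second is November 8.
1 February 2031 is a Saturday, so the first Friday is February 7 and the fourth is February 28.
At the standard offset (UTC−11:00), 04:00 UTC − 11h = 17:00 Oris District standard time (rolling into the previous day, 20 March 2031).
The standard-time date in Oris District, 20 March 2031, does not fall between 8 November 2030 and 28 February 2031, so daylight saving is not in effect and Oris District is at UTC−11:00.
04:00 UTC − 11h = 17:00 local (rolling into the previous day, 20 March 2031).

17:00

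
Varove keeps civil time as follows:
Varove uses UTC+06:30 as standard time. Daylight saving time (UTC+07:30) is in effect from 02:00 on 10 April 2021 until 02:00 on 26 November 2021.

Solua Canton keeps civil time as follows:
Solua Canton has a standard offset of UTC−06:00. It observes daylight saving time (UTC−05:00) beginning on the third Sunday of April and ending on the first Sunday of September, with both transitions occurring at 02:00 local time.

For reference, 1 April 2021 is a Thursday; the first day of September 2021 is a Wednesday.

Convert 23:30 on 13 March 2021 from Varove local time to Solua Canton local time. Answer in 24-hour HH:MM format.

11:00

Daylight saving runs 10 April – 26 November; 13 March 2021 is outside that window, so Varove is on standard time at UTC+06:30.
23:30 Varove − 6h30m = 17:00 UTC.
1 April 2021 is a Thursday, so the first Sunday is April 4 and the third is April 18.
1 September 2021 is a Wednesday, so the first Sunday is September 5.
At the standard offset (UTC−06:00), 17:00 UTC − 6h = 11:00 Solua Canton standard time.
The standard-time date in Solua Canton, 13 March 2021, does not fall between 18 April and 5 September, so daylight saving is not in effect and Solua Canton is at UTC−06:00.
17:00 UTC − 6h = 11:00 Solua Canton.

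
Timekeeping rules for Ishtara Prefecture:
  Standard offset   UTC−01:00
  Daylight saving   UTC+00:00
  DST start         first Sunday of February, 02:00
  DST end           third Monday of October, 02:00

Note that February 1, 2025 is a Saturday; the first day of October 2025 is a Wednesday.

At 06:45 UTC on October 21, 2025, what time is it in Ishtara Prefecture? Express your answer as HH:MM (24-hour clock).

1 February 2025 is a Saturday, so the first Sunday is February 2.
1 October 2025 is a Wednesday, so the first Monday is October 6 and the third is October 20.
At the standard offset (UTC−01:00), 06:45 UTC − 1h = 05:45 Ishtara Prefecture standard time.
Daylight saving runs 2 February – 20 October; the standard-time date in Ishtara Prefecture, October 21, 2025, is outside that window, so Ishtara Prefecture is on standard time at UTC−01:00.
06:45 UTC − 1h = 05:45 local.

05:45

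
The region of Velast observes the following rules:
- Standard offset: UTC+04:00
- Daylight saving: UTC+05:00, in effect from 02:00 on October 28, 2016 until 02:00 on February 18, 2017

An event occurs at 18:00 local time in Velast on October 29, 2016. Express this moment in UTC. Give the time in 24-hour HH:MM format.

13:00

Daylight saving runs 28 October 2016 – 18 February 2017; October 29, 2016 is inside that window, so Velast is at UTC+05:00.
18:00 local − 5h = 13:00 UTC.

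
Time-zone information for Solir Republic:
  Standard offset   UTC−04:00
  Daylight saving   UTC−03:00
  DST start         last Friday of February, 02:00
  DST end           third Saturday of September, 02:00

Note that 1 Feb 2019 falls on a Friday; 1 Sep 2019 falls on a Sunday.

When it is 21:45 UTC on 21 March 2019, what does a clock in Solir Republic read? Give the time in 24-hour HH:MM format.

1 February 2019 is a Friday, so Fridays fall on 1, 8, 15, 22; the last is February 22.
1 September 2019 is a Sunday, so the first Saturday is September 7 and the third is September 21.
At the standard offset (UTC−04:00), 21:45 UTC − 4h = 17:45 Solir Republic standard time.
Daylight saving runs 22 February – 21 September; the standard-time date in Solir Republic, 21 March 2019, is inside that window, so Solir Republic is at UTC−03:00.
21:45 UTC − 3h = 18:45 local.

18:45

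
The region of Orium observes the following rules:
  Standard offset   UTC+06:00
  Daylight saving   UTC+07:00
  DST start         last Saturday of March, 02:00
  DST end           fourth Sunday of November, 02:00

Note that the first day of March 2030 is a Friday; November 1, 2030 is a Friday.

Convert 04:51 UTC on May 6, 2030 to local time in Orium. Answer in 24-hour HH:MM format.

11:51

1 March 2030 is a Friday, so Saturdays fall on 2, 9, 16, 23, 30; the last is March 30.
1 November 2030 is a Friday, so the first Sunday is November 3 and the fourth is November 24.
At the standard offset (UTC+06:00), 04:51 UTC + 6h = 10:51 Orium standard time.
The standard-time date in Orium, May 6, 2030, lies within the daylight-saving period (30 March – 24 November), so Orium is on daylight time, UTC+07:00.
04:51 UTC + 7h = 11:51 local.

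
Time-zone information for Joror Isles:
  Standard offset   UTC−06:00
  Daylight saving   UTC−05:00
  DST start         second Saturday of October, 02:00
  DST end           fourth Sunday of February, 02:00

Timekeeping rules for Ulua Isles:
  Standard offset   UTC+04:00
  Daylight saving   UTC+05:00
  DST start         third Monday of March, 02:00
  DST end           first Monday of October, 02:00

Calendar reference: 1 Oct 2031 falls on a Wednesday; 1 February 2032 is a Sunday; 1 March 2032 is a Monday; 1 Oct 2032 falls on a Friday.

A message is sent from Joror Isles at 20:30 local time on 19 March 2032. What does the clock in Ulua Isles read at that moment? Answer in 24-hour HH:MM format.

1 October 2031 is a Wednesday, so the first Saturday is October 4 and the second is October 11.
1 February 2032 is a Sunday, so the first Sunday is February 1 and the fourth is February 22.
19 March 2032 does not fall between 11 October 2031 and 22 February 2032, so daylight saving is not in effect and Joror Isles is at UTC−06:00.
20:30 Joror Isles + 6h = 02:30 UTC (rolling into the next day, 20 March 2032).
1 March 2032 is a Monday, so the first Monday is March 1 and the third is March 15.
1 October 2032 is a Friday, so the first Monday is October 4.
At the standard offset (UTC+04:00), 02:30 UTC + 4h = 06:30 Ulua Isles standard time.
The standard-time date in Ulua Isles, 20 March 2032, falls between 15 March and 4 October, so daylight saving is in effect and Ulua Isles is at UTC+05:00.
02:30 UTC + 5h = 07:30 Ulua Isles.

07:30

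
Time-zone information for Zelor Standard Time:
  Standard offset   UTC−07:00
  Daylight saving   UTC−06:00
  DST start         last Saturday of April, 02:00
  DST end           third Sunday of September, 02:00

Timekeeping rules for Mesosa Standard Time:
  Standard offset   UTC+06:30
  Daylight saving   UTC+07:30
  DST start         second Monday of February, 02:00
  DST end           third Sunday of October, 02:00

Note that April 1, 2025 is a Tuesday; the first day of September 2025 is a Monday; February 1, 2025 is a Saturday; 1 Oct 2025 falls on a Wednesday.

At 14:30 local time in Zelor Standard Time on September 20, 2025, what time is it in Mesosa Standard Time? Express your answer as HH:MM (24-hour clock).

04:00

1 April 2025 is a Tuesday, so Saturdays fall on 5, 12, 19, 26; the last is April 26.
1 September 2025 is a Monday, so the first Sunday is September 7 and the third is September 21.
September 20, 2025 lies within the daylight-saving period (26 April – 21 September), so Zelor Standard Time is on daylight time, UTC−06:00.
14:30 Zelor Standard Time + 6h = 20:30 UTC.
1 February 2025 is a Saturday, so the first Monday is February 3 and the second is February 10.
1 October 2025 is a Wednesday, so the first Sunday is October 5 and the third is October 19.
At the standard offset (UTC+06:30), 20:30 UTC + 6h30m = 03:00 Mesosa Standard Time standard time (rolling into the next day, 21 September 2025).
Daylight saving runs 10 February – 19 October; the standard-time date in Mesosa Standard Time, September 21, 2025, is inside that window, so Mesosa Standard Time is at UTC+07:30.
20:30 UTC + 7h30m = 04:00 Mesosa Standard Time (rolling into the next day, 21 September 2025).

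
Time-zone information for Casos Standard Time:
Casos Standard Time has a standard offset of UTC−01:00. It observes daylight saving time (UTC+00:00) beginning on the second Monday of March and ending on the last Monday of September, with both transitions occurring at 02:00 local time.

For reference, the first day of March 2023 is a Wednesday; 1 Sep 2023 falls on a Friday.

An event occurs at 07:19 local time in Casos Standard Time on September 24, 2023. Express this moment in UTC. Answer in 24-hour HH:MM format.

07:19

1 March 2023 is a Wednesday, so the first Monday is March 6 and the second is March 13.
1 September 2023 is a Friday, so Mondays fall on 4, 11, 18, 25; the last is September 25.
September 24, 2023 lies within the daylight-saving period (13 March – 25 September), so Casos Standard Time is on daylight time, UTC+00:00.
07:19 local − 0h = 07:19 UTC.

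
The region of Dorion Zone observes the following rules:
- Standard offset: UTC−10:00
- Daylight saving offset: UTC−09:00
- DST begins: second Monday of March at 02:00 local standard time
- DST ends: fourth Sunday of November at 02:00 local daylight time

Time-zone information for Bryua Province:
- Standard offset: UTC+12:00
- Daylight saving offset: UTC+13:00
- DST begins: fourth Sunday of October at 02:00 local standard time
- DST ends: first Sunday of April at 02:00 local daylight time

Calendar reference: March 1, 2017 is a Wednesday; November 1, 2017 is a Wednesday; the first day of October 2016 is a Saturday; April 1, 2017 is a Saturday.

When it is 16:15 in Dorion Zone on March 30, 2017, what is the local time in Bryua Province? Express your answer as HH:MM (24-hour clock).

1 March 2017 is a Wednesday, so the first Monday is March 6 and the second is March 13.
1 November 2017 is a Wednesday, so the first Sunday is November 5 and the fourth is November 26.
March 30, 2017 falls between 13 March and 26 November, so daylight saving is in effect and Dorion Zone is at UTC−09:00.
16:15 Dorion Zone + 9h = 01:15 UTC (rolling into the next day, 31 March 2017).
1 October 2016 is a Saturday, so the first Sunday is October 2 and the fourth is October 23.
1 April 2017 is a Saturday, so the first Sunday is April 2.
At the standard offset (UTC+12:00), 01:15 UTC + 12h = 13:15 Bryua Province standard time.
Daylight saving runs 23 October 2016 – 2 April 2017; the standard-time date in Bryua Province, March 31, 2017, is inside that window, so Bryua Province is at UTC+13:00.
01:15 UTC + 13h = 14:15 Bryua Province.

14:15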